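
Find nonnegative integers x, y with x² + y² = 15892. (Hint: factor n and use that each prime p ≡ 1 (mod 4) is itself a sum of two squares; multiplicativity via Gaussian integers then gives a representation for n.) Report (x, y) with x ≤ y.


Step 1: Factor n = 15892 = 2^2 · 29 · 137.
Step 2: Check the mod-4 condition on each prime factor: 2 = 2 (special); 29 ≡ 1 (mod 4), exponent 1; 137 ≡ 1 (mod 4), exponent 1.
All primes ≡ 3 (mod 4) appear to even exponent (or don't appear), so by the two-squares theorem n IS expressible as a sum of two squares.
Step 3: Build a representation. Group n = k² · m with k = 2 and m = 29 · 137 = 3973 (a product of primes ≡ 1 (mod 4)); a representation of m scales to one of n via (k·x)² + (k·y)² = k²(x² + y²). Each prime p ≡ 1 (mod 4) is itself a sum of two squares; find a² by testing p − a² for a perfect square:
  29: 29 − 1² = 28, 29 − 2² = 25 = 5² ⇒ 29 = 2² + 5².
  137: 137 − 1² = 136, 137 − 2² = 133, 137 − 3² = 128, 137 − 4² = 121 = 11² ⇒ 137 = 4² + 11².
  Combine using the Brahmagupta–Fibonacci identity (a² + b²)(c² + d²) = (ac − bd)² + (ad + bc)² = (ac + bd)² + (ad − bc)²:
  29 · 137 = 3973: from (2² + 5²)(4² + 11²), take (2·4 − 5·11, 2·11 + 5·4) = (8 − 55, 22 + 20) = (-47, 42); dropping signs (only squares matter) gives (47, 42); check 47² + 42² = 2209 + 1764 = 3973 ✓.
  Scale by k = 2: (2·47, 2·42) = (94, 84).
Step 4: Order so x ≤ y and verify: 84² + 94² = 7056 + 8836 = 15892 = n. ✓

n = 15892 = 84² + 94² (one valid representation with x ≤ y).


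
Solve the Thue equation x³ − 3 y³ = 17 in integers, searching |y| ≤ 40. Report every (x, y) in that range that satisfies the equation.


The equation is x³ - 3y³ = 17. For fixed y, x³ = 3·y³ + 17, so a solution requires the RHS to be a perfect cube.
Strategy: iterate y from -40 to 40, compute RHS = 3·y³ + 17, and check whether it is a (positive or negative) perfect cube.
Check small values of y:
  y = 0: RHS = 17 is not a perfect cube.
  y = 1: RHS = 20 is not a perfect cube.
  y = -1: RHS = 14 is not a perfect cube.
  y = 2: RHS = 41 is not a perfect cube.
  y = -2: RHS = -7 is not a perfect cube.
  y = 3: RHS = 98 is not a perfect cube.
  y = -3: RHS = -64 = (-4)³ ⇒ x = -4 works.
Continuing the search up to |y| = 40 finds no further solutions beyond those listed.
Collected solutions: (-4, -3).

Solutions (with |y| ≤ 40): (-4, -3).


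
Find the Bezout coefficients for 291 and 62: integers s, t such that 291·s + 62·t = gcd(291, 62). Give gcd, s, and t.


Euclidean algorithm on (291, 62) — divide until remainder is 0:
  291 = 4 · 62 + 43
  62 = 1 · 43 + 19
  43 = 2 · 19 + 5
  19 = 3 · 5 + 4
  5 = 1 · 4 + 1
  4 = 4 · 1 + 0
gcd(291, 62) = 1.
Track Bezout coefficients alongside the remainders: start with r₀ = 291 = a·1 + b·0 (s = 1, t = 0) and r₁ = 62 = a·0 + b·1 (s = 0, t = 1); each new remainder r_{k+1} = r_{k-1} − q_k·r_k inherits s_{k+1} = s_{k-1} − q_k·s_k, t_{k+1} = t_{k-1} − q_k·t_k, so r_k = a·s_k + b·t_k at every step:
  q = 4: r = 43, s = 1 − 4·0 = 1, t = 0 − 4·1 = -4  (check: 291·1 + 62·(-4) = 43)
  q = 1: r = 19, s = 0 − 1·1 = -1, t = 1 − 1·(-4) = 5  (check: 291·(-1) + 62·5 = 19)
  q = 2: r = 5, s = 1 − 2·(-1) = 3, t = -4 − 2·5 = -14  (check: 291·3 + 62·(-14) = 5)
  q = 3: r = 4, s = -1 − 3·3 = -10, t = 5 − 3·(-14) = 47  (check: 291·(-10) + 62·47 = 4)
  q = 1: r = 1, s = 3 − 1·(-10) = 13, t = -14 − 1·47 = -61  (check: 291·13 + 62·(-61) = 1)
The row with r = 1 (the gcd) gives the Bezout coefficients s = 13, t = -61.
Result: 291 · (13) + 62 · (-61) = 1.

gcd(291, 62) = 1; s = 13, t = -61 (check: 291·13 + 62·(-61) = 1).


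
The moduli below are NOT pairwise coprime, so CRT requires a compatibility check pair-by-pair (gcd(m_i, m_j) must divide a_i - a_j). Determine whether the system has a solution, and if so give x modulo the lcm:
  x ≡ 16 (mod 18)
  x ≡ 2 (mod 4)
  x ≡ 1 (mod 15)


Moduli 18, 4, 15 are not pairwise coprime, so CRT works modulo lcm(m_i) when all pairwise compatibility conditions hold.
Pairwise compatibility: gcd(m_i, m_j) must divide a_i - a_j for every pair.
Merge one congruence at a time:
  Start: x ≡ 16 (mod 18).
  Combine with x ≡ 2 (mod 4): gcd(18, 4) = 2; 2 - 16 = -14, which IS divisible by 2, so compatible.
    Write x = 16 + 18·t and substitute into x ≡ 2 (mod 4): 18·t ≡ 2 − 16 = -14 (mod 4).
    Divide the congruence (and modulus) by g = 2: 9·t ≡ -7 (mod 2).
    Reduce coefficients mod 2: 1·t ≡ 1 (mod 2).
    So t ≡ 1 (mod 2).
    Then x = 16 + 18·1 = 34, valid modulo lcm(18, 4) = 36: x ≡ 34 (mod 36).
  Combine with x ≡ 1 (mod 15): gcd(36, 15) = 3; 1 - 34 = -33, which IS divisible by 3, so compatible.
    Write x = 34 + 36·t and substitute into x ≡ 1 (mod 15): 36·t ≡ 1 − 34 = -33 (mod 15).
    Divide the congruence (and modulus) by g = 3: 12·t ≡ -11 (mod 5).
    Reduce coefficients mod 5: 2·t ≡ 4 (mod 5).
    The inverse of 2 mod 5 is 3 (since 2·3 = 6 = 1·5 + 1), so t ≡ 3·4 = 12 ≡ 2 (mod 5).
    Then x = 34 + 36·2 = 106, valid modulo lcm(36, 15) = 180: x ≡ 106 (mod 180).
Verify: 106 mod 18 = 16, 106 mod 4 = 2, 106 mod 15 = 1.

x ≡ 106 (mod 180).


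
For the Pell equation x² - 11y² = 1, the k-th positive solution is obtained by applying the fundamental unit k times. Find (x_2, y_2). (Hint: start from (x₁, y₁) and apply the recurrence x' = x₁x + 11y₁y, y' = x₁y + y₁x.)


Step 1: Find the fundamental solution (x₁, y₁) of x² - 11y² = 1.
  Expand √11 as a continued fraction. a₀ = ⌊√11⌋ = 3; iterate m_{k+1} = d_k·a_k − m_k, d_{k+1} = (11 − m_{k+1}²)/d_k, a_{k+1} = ⌊(a₀ + m_{k+1})/d_{k+1}⌋ (starting m₀ = 0, d₀ = 1), with convergents p_k = a_k·p_{k-1} + p_{k-2}, q_k = a_k·q_{k-1} + q_{k-2} (p₋₁ = 1, q₋₁ = 0):
  k = 0: a₀ = 3; p₀/q₀ = 3/1; p₀² − 11·q₀² = 9 − 11 = -2.
  k = 1: m = 3, d = 2, a = ⌊(3 + 3)/2⌋ = 3; p/q = (3·3 + 1)/(3·1 + 0) = 10/3; p² − 11·q² = 100 − 99 = 1.
  The first convergent with p² − 11·q² = 1 gives the fundamental solution (x₁, y₁) = (10, 3).
Step 2: Apply the recurrence (x_{n+1}, y_{n+1}) = (x₁x_n + 11y₁y_n, x₁y_n + y₁x_n) repeatedly.
  From (x_1, y_1) = (10, 3): x_2 = 10·10 + 11·3·3 = 199; y_2 = 10·3 + 3·10 = 60.
Step 3: Verify x_2² - 11·y_2² = 39601 - 39600 = 1 (should be 1). ✓

(x_1, y_1) = (10, 3); (x_2, y_2) = (199, 60).


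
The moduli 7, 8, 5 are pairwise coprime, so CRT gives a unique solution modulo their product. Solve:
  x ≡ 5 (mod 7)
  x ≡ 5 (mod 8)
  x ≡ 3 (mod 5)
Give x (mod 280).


Moduli 7, 8, 5 are pairwise coprime; by CRT there is a unique solution modulo M = 7 · 8 · 5 = 280.
Solve pairwise, accumulating the modulus:
  Start with x ≡ 5 (mod 7).
  Combine with x ≡ 5 (mod 8): since gcd(7, 8) = 1, we get a unique residue mod 56.
    Write x = 5 + 7·t and substitute into x ≡ 5 (mod 8): 7·t ≡ 5 − 5 = 0 (mod 8).
    The inverse of 7 mod 8 is 7 (since 7·7 = 49 = 6·8 + 1), so t ≡ 7·0 = 0 ≡ 0 (mod 8).
    Then x = 5 + 7·0 = 5, valid modulo lcm(7, 8) = 56: x ≡ 5 (mod 56).
  Combine with x ≡ 3 (mod 5): since gcd(56, 5) = 1, we get a unique residue mod 280.
    Write x = 5 + 56·t and substitute into x ≡ 3 (mod 5): 56·t ≡ 3 − 5 = -2 (mod 5).
    Reduce coefficients mod 5: 1·t ≡ 3 (mod 5).
    So t ≡ 3 (mod 5).
    Then x = 5 + 56·3 = 173, valid modulo lcm(56, 5) = 280: x ≡ 173 (mod 280).
Verify: 173 mod 7 = 5 ✓, 173 mod 8 = 5 ✓, 173 mod 5 = 3 ✓.

x ≡ 173 (mod 280).


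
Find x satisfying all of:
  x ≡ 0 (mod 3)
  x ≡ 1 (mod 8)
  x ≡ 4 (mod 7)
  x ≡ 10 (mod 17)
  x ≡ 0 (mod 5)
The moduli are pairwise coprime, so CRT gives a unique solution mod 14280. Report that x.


Product of moduli M = 3 · 8 · 7 · 17 · 5 = 14280.
Merge one congruence at a time:
  Start: x ≡ 0 (mod 3).
  Combine with x ≡ 1 (mod 8); new modulus lcm = 24.
    Write x = 0 + 3·t and substitute into x ≡ 1 (mod 8): 3·t ≡ 1 − 0 = 1 (mod 8).
    The inverse of 3 mod 8 is 3 (since 3·3 = 9 = 1·8 + 1), so t ≡ 3·1 = 3 ≡ 3 (mod 8).
    Then x = 0 + 3·3 = 9, valid modulo lcm(3, 8) = 24: x ≡ 9 (mod 24).
  Combine with x ≡ 4 (mod 7); new modulus lcm = 168.
    Write x = 9 + 24·t and substitute into x ≡ 4 (mod 7): 24·t ≡ 4 − 9 = -5 (mod 7).
    Reduce coefficients mod 7: 3·t ≡ 2 (mod 7).
    The inverse of 3 mod 7 is 5 (since 3·5 = 15 = 2·7 + 1), so t ≡ 5·2 = 10 ≡ 3 (mod 7).
    Then x = 9 + 24·3 = 81, valid modulo lcm(24, 7) = 168: x ≡ 81 (mod 168).
  Combine with x ≡ 10 (mod 17); new modulus lcm = 2856.
    Write x = 81 + 168·t and substitute into x ≡ 10 (mod 17): 168·t ≡ 10 − 81 = -71 (mod 17).
    Reduce coefficients mod 17: 15·t ≡ 14 (mod 17).
    The inverse of 15 mod 17 is 8 (since 15·8 = 120 = 7·17 + 1), so t ≡ 8·14 = 112 ≡ 10 (mod 17).
    Then x = 81 + 168·10 = 1761, valid modulo lcm(168, 17) = 2856: x ≡ 1761 (mod 2856).
  Combine with x ≡ 0 (mod 5); new modulus lcm = 14280.
    Write x = 1761 + 2856·t and substitute into x ≡ 0 (mod 5): 2856·t ≡ 0 − 1761 = -1761 (mod 5).
    Reduce coefficients mod 5: 1·t ≡ 4 (mod 5).
    So t ≡ 4 (mod 5).
    Then x = 1761 + 2856·4 = 13185, valid modulo lcm(2856, 5) = 14280: x ≡ 13185 (mod 14280).
Verify against each original: 13185 mod 3 = 0, 13185 mod 8 = 1, 13185 mod 7 = 4, 13185 mod 17 = 10, 13185 mod 5 = 0.

x ≡ 13185 (mod 14280).


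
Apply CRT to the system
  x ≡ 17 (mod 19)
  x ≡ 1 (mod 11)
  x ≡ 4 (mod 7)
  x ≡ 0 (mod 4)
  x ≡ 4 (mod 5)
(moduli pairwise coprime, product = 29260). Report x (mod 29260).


Product of moduli M = 19 · 11 · 7 · 4 · 5 = 29260.
Merge one congruence at a time:
  Start: x ≡ 17 (mod 19).
  Combine with x ≡ 1 (mod 11); new modulus lcm = 209.
    Write x = 17 + 19·t and substitute into x ≡ 1 (mod 11): 19·t ≡ 1 − 17 = -16 (mod 11).
    Reduce coefficients mod 11: 8·t ≡ 6 (mod 11).
    The inverse of 8 mod 11 is 7 (since 8·7 = 56 = 5·11 + 1), so t ≡ 7·6 = 42 ≡ 9 (mod 11).
    Then x = 17 + 19·9 = 188, valid modulo lcm(19, 11) = 209: x ≡ 188 (mod 209).
  Combine with x ≡ 4 (mod 7); new modulus lcm = 1463.
    Write x = 188 + 209·t and substitute into x ≡ 4 (mod 7): 209·t ≡ 4 − 188 = -184 (mod 7).
    Reduce coefficients mod 7: 6·t ≡ 5 (mod 7).
    The inverse of 6 mod 7 is 6 (since 6·6 = 36 = 5·7 + 1), so t ≡ 6·5 = 30 ≡ 2 (mod 7).
    Then x = 188 + 209·2 = 606, valid modulo lcm(209, 7) = 1463: x ≡ 606 (mod 1463).
  Combine with x ≡ 0 (mod 4); new modulus lcm = 5852.
    Write x = 606 + 1463·t and substitute into x ≡ 0 (mod 4): 1463·t ≡ 0 − 606 = -606 (mod 4).
    Reduce coefficients mod 4: 3·t ≡ 2 (mod 4).
    The inverse of 3 mod 4 is 3 (since 3·3 = 9 = 2·4 + 1), so t ≡ 3·2 = 6 ≡ 2 (mod 4).
    Then x = 606 + 1463·2 = 3532, valid modulo lcm(1463, 4) = 5852: x ≡ 3532 (mod 5852).
  Combine with x ≡ 4 (mod 5); new modulus lcm = 29260.
    Write x = 3532 + 5852·t and substitute into x ≡ 4 (mod 5): 5852·t ≡ 4 − 3532 = -3528 (mod 5).
    Reduce coefficients mod 5: 2·t ≡ 2 (mod 5).
    The inverse of 2 mod 5 is 3 (since 2·3 = 6 = 1·5 + 1), so t ≡ 3·2 = 6 ≡ 1 (mod 5).
    Then x = 3532 + 5852·1 = 9384, valid modulo lcm(5852, 5) = 29260: x ≡ 9384 (mod 29260).
Verify against each original: 9384 mod 19 = 17, 9384 mod 11 = 1, 9384 mod 7 = 4, 9384 mod 4 = 0, 9384 mod 5 = 4.

x ≡ 9384 (mod 29260).


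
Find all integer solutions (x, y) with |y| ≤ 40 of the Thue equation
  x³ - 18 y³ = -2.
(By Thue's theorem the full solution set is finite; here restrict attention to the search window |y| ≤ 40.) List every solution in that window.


The equation is x³ - 18y³ = -2. For fixed y, x³ = 18·y³ − 2, so a solution requires the RHS to be a perfect cube.
Strategy: iterate y from -40 to 40, compute RHS = 18·y³ − 2, and check whether it is a (positive or negative) perfect cube.
Check small values of y:
  y = 0: RHS = -2 is not a perfect cube.
  y = 1: RHS = 16 is not a perfect cube.
  y = -1: RHS = -20 is not a perfect cube.
  y = 2: RHS = 142 is not a perfect cube.
  y = -2: RHS = -146 is not a perfect cube.
  y = 3: RHS = 484 is not a perfect cube.
  y = -3: RHS = -488 is not a perfect cube.
Continuing the search up to |y| = 40 finds no solutions either.
No (x, y) in the scanned range satisfies the equation.

No integer solutions with |y| ≤ 40.


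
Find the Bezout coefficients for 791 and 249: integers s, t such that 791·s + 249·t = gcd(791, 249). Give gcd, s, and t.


Euclidean algorithm on (791, 249) — divide until remainder is 0:
  791 = 3 · 249 + 44
  249 = 5 · 44 + 29
  44 = 1 · 29 + 15
  29 = 1 · 15 + 14
  15 = 1 · 14 + 1
  14 = 14 · 1 + 0
gcd(791, 249) = 1.
Track Bezout coefficients alongside the remainders: start with r₀ = 791 = a·1 + b·0 (s = 1, t = 0) and r₁ = 249 = a·0 + b·1 (s = 0, t = 1); each new remainder r_{k+1} = r_{k-1} − q_k·r_k inherits s_{k+1} = s_{k-1} − q_k·s_k, t_{k+1} = t_{k-1} − q_k·t_k, so r_k = a·s_k + b·t_k at every step:
  q = 3: r = 44, s = 1 − 3·0 = 1, t = 0 − 3·1 = -3  (check: 791·1 + 249·(-3) = 44)
  q = 5: r = 29, s = 0 − 5·1 = -5, t = 1 − 5·(-3) = 16  (check: 791·(-5) + 249·16 = 29)
  q = 1: r = 15, s = 1 − 1·(-5) = 6, t = -3 − 1·16 = -19  (check: 791·6 + 249·(-19) = 15)
  q = 1: r = 14, s = -5 − 1·6 = -11, t = 16 − 1·(-19) = 35  (check: 791·(-11) + 249·35 = 14)
  q = 1: r = 1, s = 6 − 1·(-11) = 17, t = -19 − 1·35 = -54  (check: 791·17 + 249·(-54) = 1)
The row with r = 1 (the gcd) gives the Bezout coefficients s = 17, t = -54.
Result: 791 · (17) + 249 · (-54) = 1.

gcd(791, 249) = 1; s = 17, t = -54 (check: 791·17 + 249·(-54) = 1).


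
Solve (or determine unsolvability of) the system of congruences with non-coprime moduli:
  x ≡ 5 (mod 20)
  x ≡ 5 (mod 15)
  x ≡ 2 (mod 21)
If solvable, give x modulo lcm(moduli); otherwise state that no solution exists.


Moduli 20, 15, 21 are not pairwise coprime, so CRT works modulo lcm(m_i) when all pairwise compatibility conditions hold.
Pairwise compatibility: gcd(m_i, m_j) must divide a_i - a_j for every pair.
Merge one congruence at a time:
  Start: x ≡ 5 (mod 20).
  Combine with x ≡ 5 (mod 15): gcd(20, 15) = 5; 5 - 5 = 0, which IS divisible by 5, so compatible.
    Write x = 5 + 20·t and substitute into x ≡ 5 (mod 15): 20·t ≡ 5 − 5 = 0 (mod 15).
    Divide the congruence (and modulus) by g = 5: 4·t ≡ 0 (mod 3).
    Reduce coefficients mod 3: 1·t ≡ 0 (mod 3).
    So t ≡ 0 (mod 3).
    Then x = 5 + 20·0 = 5, valid modulo lcm(20, 15) = 60: x ≡ 5 (mod 60).
  Combine with x ≡ 2 (mod 21): gcd(60, 21) = 3; 2 - 5 = -3, which IS divisible by 3, so compatible.
    Write x = 5 + 60·t and substitute into x ≡ 2 (mod 21): 60·t ≡ 2 − 5 = -3 (mod 21).
    Divide the congruence (and modulus) by g = 3: 20·t ≡ -1 (mod 7).
    Reduce coefficients mod 7: 6·t ≡ 6 (mod 7).
    The inverse of 6 mod 7 is 6 (since 6·6 = 36 = 5·7 + 1), so t ≡ 6·6 = 36 ≡ 1 (mod 7).
    Then x = 5 + 60·1 = 65, valid modulo lcm(60, 21) = 420: x ≡ 65 (mod 420).
Verify: 65 mod 20 = 5, 65 mod 15 = 5, 65 mod 21 = 2.

x ≡ 65 (mod 420).


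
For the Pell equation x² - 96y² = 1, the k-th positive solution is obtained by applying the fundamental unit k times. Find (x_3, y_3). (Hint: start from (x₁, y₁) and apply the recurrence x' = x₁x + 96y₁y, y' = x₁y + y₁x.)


Step 1: Find the fundamental solution (x₁, y₁) of x² - 96y² = 1.
  Expand √96 as a continued fraction. a₀ = ⌊√96⌋ = 9; iterate m_{k+1} = d_k·a_k − m_k, d_{k+1} = (96 − m_{k+1}²)/d_k, a_{k+1} = ⌊(a₀ + m_{k+1})/d_{k+1}⌋ (starting m₀ = 0, d₀ = 1), with convergents p_k = a_k·p_{k-1} + p_{k-2}, q_k = a_k·q_{k-1} + q_{k-2} (p₋₁ = 1, q₋₁ = 0):
  k = 0: a₀ = 9; p₀/q₀ = 9/1; p₀² − 96·q₀² = 81 − 96 = -15.
  k = 1: m = 9, d = 15, a = ⌊(9 + 9)/15⌋ = 1; p/q = (1·9 + 1)/(1·1 + 0) = 10/1; p² − 96·q² = 100 − 96 = 4.
  k = 2: m = 6, d = 4, a = ⌊(9 + 6)/4⌋ = 3; p/q = (3·10 + 9)/(3·1 + 1) = 39/4; p² − 96·q² = 1521 − 1536 = -15.
  k = 3: m = 6, d = 15, a = ⌊(9 + 6)/15⌋ = 1; p/q = (1·39 + 10)/(1·4 + 1) = 49/5; p² − 96·q² = 2401 − 2400 = 1.
  The first convergent with p² − 96·q² = 1 gives the fundamental solution (x₁, y₁) = (49, 5).
Step 2: Apply the recurrence (x_{n+1}, y_{n+1}) = (x₁x_n + 96y₁y_n, x₁y_n + y₁x_n) repeatedly.
  From (x_1, y_1) = (49, 5): x_2 = 49·49 + 96·5·5 = 4801; y_2 = 49·5 + 5·49 = 490.
  From (x_2, y_2) = (4801, 490): x_3 = 49·4801 + 96·5·490 = 470449; y_3 = 49·490 + 5·4801 = 48015.
Step 3: Verify x_3² - 96·y_3² = 221322261601 - 221322261600 = 1 (should be 1). ✓

(x_1, y_1) = (49, 5); (x_3, y_3) = (470449, 48015).


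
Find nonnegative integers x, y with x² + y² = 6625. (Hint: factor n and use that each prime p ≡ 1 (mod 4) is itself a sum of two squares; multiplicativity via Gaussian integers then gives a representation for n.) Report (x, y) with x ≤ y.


Step 1: Factor n = 6625 = 5^3 · 53.
Step 2: Check the mod-4 condition on each prime factor: 5 ≡ 1 (mod 4), exponent 3; 53 ≡ 1 (mod 4), exponent 1.
All primes ≡ 3 (mod 4) appear to even exponent (or don't appear), so by the two-squares theorem n IS expressible as a sum of two squares.
Step 3: Build a representation. Group n = k² · m with k = 5 and m = 5 · 53 = 265 (a product of primes ≡ 1 (mod 4)); a representation of m scales to one of n via (k·x)² + (k·y)² = k²(x² + y²). Each prime p ≡ 1 (mod 4) is itself a sum of two squares; find a² by testing p − a² for a perfect square:
  5: 5 − 1² = 4 = 2² ⇒ 5 = 1² + 2².
  53: 53 − 1² = 52, 53 − 2² = 49 = 7² ⇒ 53 = 2² + 7².
  Combine using the Brahmagupta–Fibonacci identity (a² + b²)(c² + d²) = (ac − bd)² + (ad + bc)² = (ac + bd)² + (ad − bc)²:
  5 · 53 = 265: from (1² + 2²)(2² + 7²), take (1·2 − 2·7, 1·7 + 2·2) = (2 − 14, 7 + 4) = (-12, 11); dropping signs (only squares matter) gives (12, 11); check 12² + 11² = 144 + 121 = 265 ✓.
  Scale by k = 5: (5·12, 5·11) = (60, 55).
Step 4: Order so x ≤ y and verify: 55² + 60² = 3025 + 3600 = 6625 = n. ✓

n = 6625 = 55² + 60² (one valid representation with x ≤ y).


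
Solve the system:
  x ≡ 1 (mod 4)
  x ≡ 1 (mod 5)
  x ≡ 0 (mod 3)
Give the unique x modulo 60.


Moduli 4, 5, 3 are pairwise coprime; by CRT there is a unique solution modulo M = 4 · 5 · 3 = 60.
Solve pairwise, accumulating the modulus:
  Start with x ≡ 1 (mod 4).
  Combine with x ≡ 1 (mod 5): since gcd(4, 5) = 1, we get a unique residue mod 20.
    Write x = 1 + 4·t and substitute into x ≡ 1 (mod 5): 4·t ≡ 1 − 1 = 0 (mod 5).
    The inverse of 4 mod 5 is 4 (since 4·4 = 16 = 3·5 + 1), so t ≡ 4·0 = 0 ≡ 0 (mod 5).
    Then x = 1 + 4·0 = 1, valid modulo lcm(4, 5) = 20: x ≡ 1 (mod 20).
  Combine with x ≡ 0 (mod 3): since gcd(20, 3) = 1, we get a unique residue mod 60.
    Write x = 1 + 20·t and substitute into x ≡ 0 (mod 3): 20·t ≡ 0 − 1 = -1 (mod 3).
    Reduce coefficients mod 3: 2·t ≡ 2 (mod 3).
    The inverse of 2 mod 3 is 2 (since 2·2 = 4 = 1·3 + 1), so t ≡ 2·2 = 4 ≡ 1 (mod 3).
    Then x = 1 + 20·1 = 21, valid modulo lcm(20, 3) = 60: x ≡ 21 (mod 60).
Verify: 21 mod 4 = 1 ✓, 21 mod 5 = 1 ✓, 21 mod 3 = 0 ✓.

x ≡ 21 (mod 60).


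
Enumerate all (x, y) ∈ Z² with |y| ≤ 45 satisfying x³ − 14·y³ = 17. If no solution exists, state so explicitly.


The equation is x³ - 14y³ = 17. For fixed y, x³ = 14·y³ + 17, so a solution requires the RHS to be a perfect cube.
Strategy: iterate y from -45 to 45, compute RHS = 14·y³ + 17, and check whether it is a (positive or negative) perfect cube.
Check small values of y:
  y = 0: RHS = 17 is not a perfect cube.
  y = 1: RHS = 31 is not a perfect cube.
  y = -1: RHS = 3 is not a perfect cube.
  y = 2: RHS = 129 is not a perfect cube.
  y = -2: RHS = -95 is not a perfect cube.
  y = 3: RHS = 395 is not a perfect cube.
  y = -3: RHS = -361 is not a perfect cube.
Continuing the search up to |y| = 45 finds no solutions either.
No (x, y) in the scanned range satisfies the equation.

No integer solutions with |y| ≤ 45.


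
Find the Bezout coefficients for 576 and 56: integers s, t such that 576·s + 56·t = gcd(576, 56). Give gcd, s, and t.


Euclidean algorithm on (576, 56) — divide until remainder is 0:
  576 = 10 · 56 + 16
  56 = 3 · 16 + 8
  16 = 2 · 8 + 0
gcd(576, 56) = 8.
Track Bezout coefficients alongside the remainders: start with r₀ = 576 = a·1 + b·0 (s = 1, t = 0) and r₁ = 56 = a·0 + b·1 (s = 0, t = 1); each new remainder r_{k+1} = r_{k-1} − q_k·r_k inherits s_{k+1} = s_{k-1} − q_k·s_k, t_{k+1} = t_{k-1} − q_k·t_k, so r_k = a·s_k + b·t_k at every step:
  q = 10: r = 16, s = 1 − 10·0 = 1, t = 0 − 10·1 = -10  (check: 576·1 + 56·(-10) = 16)
  q = 3: r = 8, s = 0 − 3·1 = -3, t = 1 − 3·(-10) = 31  (check: 576·(-3) + 56·31 = 8)
The row with r = 8 (the gcd) gives the Bezout coefficients s = -3, t = 31.
Result: 576 · (-3) + 56 · (31) = 8.

gcd(576, 56) = 8; s = -3, t = 31 (check: 576·(-3) + 56·31 = 8).


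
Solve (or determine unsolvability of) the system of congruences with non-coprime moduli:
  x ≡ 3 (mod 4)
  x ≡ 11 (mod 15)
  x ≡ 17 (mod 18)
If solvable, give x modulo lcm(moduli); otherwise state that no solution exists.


Moduli 4, 15, 18 are not pairwise coprime, so CRT works modulo lcm(m_i) when all pairwise compatibility conditions hold.
Pairwise compatibility: gcd(m_i, m_j) must divide a_i - a_j for every pair.
Merge one congruence at a time:
  Start: x ≡ 3 (mod 4).
  Combine with x ≡ 11 (mod 15): gcd(4, 15) = 1; 11 - 3 = 8, which IS divisible by 1, so compatible.
    Write x = 3 + 4·t and substitute into x ≡ 11 (mod 15): 4·t ≡ 11 − 3 = 8 (mod 15).
    The inverse of 4 mod 15 is 4 (since 4·4 = 16 = 1·15 + 1), so t ≡ 4·8 = 32 ≡ 2 (mod 15).
    Then x = 3 + 4·2 = 11, valid modulo lcm(4, 15) = 60: x ≡ 11 (mod 60).
  Combine with x ≡ 17 (mod 18): gcd(60, 18) = 6; 17 - 11 = 6, which IS divisible by 6, so compatible.
    Write x = 11 + 60·t and substitute into x ≡ 17 (mod 18): 60·t ≡ 17 − 11 = 6 (mod 18).
    Divide the congruence (and modulus) by g = 6: 10·t ≡ 1 (mod 3).
    Reduce coefficients mod 3: 1·t ≡ 1 (mod 3).
    So t ≡ 1 (mod 3).
    Then x = 11 + 60·1 = 71, valid modulo lcm(60, 18) = 180: x ≡ 71 (mod 180).
Verify: 71 mod 4 = 3, 71 mod 15 = 11, 71 mod 18 = 17.

x ≡ 71 (mod 180).


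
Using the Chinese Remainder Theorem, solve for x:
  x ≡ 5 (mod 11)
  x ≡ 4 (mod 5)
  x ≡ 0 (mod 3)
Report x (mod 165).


Moduli 11, 5, 3 are pairwise coprime; by CRT there is a unique solution modulo M = 11 · 5 · 3 = 165.
Solve pairwise, accumulating the modulus:
  Start with x ≡ 5 (mod 11).
  Combine with x ≡ 4 (mod 5): since gcd(11, 5) = 1, we get a unique residue mod 55.
    Write x = 5 + 11·t and substitute into x ≡ 4 (mod 5): 11·t ≡ 4 − 5 = -1 (mod 5).
    Reduce coefficients mod 5: 1·t ≡ 4 (mod 5).
    So t ≡ 4 (mod 5).
    Then x = 5 + 11·4 = 49, valid modulo lcm(11, 5) = 55: x ≡ 49 (mod 55).
  Combine with x ≡ 0 (mod 3): since gcd(55, 3) = 1, we get a unique residue mod 165.
    Write x = 49 + 55·t and substitute into x ≡ 0 (mod 3): 55·t ≡ 0 − 49 = -49 (mod 3).
    Reduce coefficients mod 3: 1·t ≡ 2 (mod 3).
    So t ≡ 2 (mod 3).
    Then x = 49 + 55·2 = 159, valid modulo lcm(55, 3) = 165: x ≡ 159 (mod 165).
Verify: 159 mod 11 = 5 ✓, 159 mod 5 = 4 ✓, 159 mod 3 = 0 ✓.

x ≡ 159 (mod 165).


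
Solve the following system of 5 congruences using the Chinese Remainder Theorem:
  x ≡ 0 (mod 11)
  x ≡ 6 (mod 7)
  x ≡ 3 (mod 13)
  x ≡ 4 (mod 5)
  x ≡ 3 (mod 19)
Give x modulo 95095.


Product of moduli M = 11 · 7 · 13 · 5 · 19 = 95095.
Merge one congruence at a time:
  Start: x ≡ 0 (mod 11).
  Combine with x ≡ 6 (mod 7); new modulus lcm = 77.
    Write x = 0 + 11·t and substitute into x ≡ 6 (mod 7): 11·t ≡ 6 − 0 = 6 (mod 7).
    Reduce coefficients mod 7: 4·t ≡ 6 (mod 7).
    The inverse of 4 mod 7 is 2 (since 4·2 = 8 = 1·7 + 1), so t ≡ 2·6 = 12 ≡ 5 (mod 7).
    Then x = 0 + 11·5 = 55, valid modulo lcm(11, 7) = 77: x ≡ 55 (mod 77).
  Combine with x ≡ 3 (mod 13); new modulus lcm = 1001.
    Write x = 55 + 77·t and substitute into x ≡ 3 (mod 13): 77·t ≡ 3 − 55 = -52 (mod 13).
    Reduce coefficients mod 13: 12·t ≡ 0 (mod 13).
    The inverse of 12 mod 13 is 12 (since 12·12 = 144 = 11·13 + 1), so t ≡ 12·0 = 0 ≡ 0 (mod 13).
    Then x = 55 + 77·0 = 55, valid modulo lcm(77, 13) = 1001: x ≡ 55 (mod 1001).
  Combine with x ≡ 4 (mod 5); new modulus lcm = 5005.
    Write x = 55 + 1001·t and substitute into x ≡ 4 (mod 5): 1001·t ≡ 4 − 55 = -51 (mod 5).
    Reduce coefficients mod 5: 1·t ≡ 4 (mod 5).
    So t ≡ 4 (mod 5).
    Then x = 55 + 1001·4 = 4059, valid modulo lcm(1001, 5) = 5005: x ≡ 4059 (mod 5005).
  Combine with x ≡ 3 (mod 19); new modulus lcm = 95095.
    Write x = 4059 + 5005·t and substitute into x ≡ 3 (mod 19): 5005·t ≡ 3 − 4059 = -4056 (mod 19).
    Reduce coefficients mod 19: 8·t ≡ 10 (mod 19).
    The inverse of 8 mod 19 is 12 (since 8·12 = 96 = 5·19 + 1), so t ≡ 12·10 = 120 ≡ 6 (mod 19).
    Then x = 4059 + 5005·6 = 34089, valid modulo lcm(5005, 19) = 95095: x ≡ 34089 (mod 95095).
Verify against each original: 34089 mod 11 = 0, 34089 mod 7 = 6, 34089 mod 13 = 3, 34089 mod 5 = 4, 34089 mod 19 = 3.

x ≡ 34089 (mod 95095).


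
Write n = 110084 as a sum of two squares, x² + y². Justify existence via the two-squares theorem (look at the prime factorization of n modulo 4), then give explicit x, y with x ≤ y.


Step 1: Factor n = 110084 = 2^2 · 13 · 29 · 73.
Step 2: Check the mod-4 condition on each prime factor: 2 = 2 (special); 13 ≡ 1 (mod 4), exponent 1; 29 ≡ 1 (mod 4), exponent 1; 73 ≡ 1 (mod 4), exponent 1.
All primes ≡ 3 (mod 4) appear to even exponent (or don't appear), so by the two-squares theorem n IS expressible as a sum of two squares.
Step 3: Build a representation. Group n = k² · m with k = 2 and m = 13 · 29 · 73 = 27521 (a product of primes ≡ 1 (mod 4)); a representation of m scales to one of n via (k·x)² + (k·y)² = k²(x² + y²). Each prime p ≡ 1 (mod 4) is itself a sum of two squares; find a² by testing p − a² for a perfect square:
  13: 13 − 1² = 12, 13 − 2² = 9 = 3² ⇒ 13 = 2² + 3².
  29: 29 − 1² = 28, 29 − 2² = 25 = 5² ⇒ 29 = 2² + 5².
  73: 73 − 1² = 72, 73 − 2² = 69, 73 − 3² = 64 = 8² ⇒ 73 = 3² + 8².
  Combine using the Brahmagupta–Fibonacci identity (a² + b²)(c² + d²) = (ac − bd)² + (ad + bc)² = (ac + bd)² + (ad − bc)²:
  13 · 29 = 377: from (2² + 3²)(2² + 5²), take (2·2 − 3·5, 2·5 + 3·2) = (4 − 15, 10 + 6) = (-11, 16); dropping signs (only squares matter) gives (11, 16); check 11² + 16² = 121 + 256 = 377 ✓.
  377 · 73 = 27521: from (11² + 16²)(3² + 8²), take (11·3 − 16·8, 11·8 + 16·3) = (33 − 128, 88 + 48) = (-95, 136); dropping signs (only squares matter) gives (95, 136); check 95² + 136² = 9025 + 18496 = 27521 ✓.
  Scale by k = 2: (2·95, 2·136) = (190, 272).
Step 4: Order so x ≤ y and verify: 190² + 272² = 36100 + 73984 = 110084 = n. ✓

n = 110084 = 190² + 272² (one valid representation with x ≤ y).


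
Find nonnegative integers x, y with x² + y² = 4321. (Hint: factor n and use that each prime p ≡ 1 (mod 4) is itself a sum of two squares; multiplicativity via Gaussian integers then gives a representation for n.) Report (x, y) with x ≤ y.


Step 1: Factor n = 4321 = 29 · 149.
Step 2: Check the mod-4 condition on each prime factor: 29 ≡ 1 (mod 4), exponent 1; 149 ≡ 1 (mod 4), exponent 1.
All primes ≡ 3 (mod 4) appear to even exponent (or don't appear), so by the two-squares theorem n IS expressible as a sum of two squares.
Step 3: Build a representation. Here n = 29 · 149 is a product of primes ≡ 1 (mod 4). Each prime p ≡ 1 (mod 4) is itself a sum of two squares; find a² by testing p − a² for a perfect square:
  29: 29 − 1² = 28, 29 − 2² = 25 = 5² ⇒ 29 = 2² + 5².
  149: 149 − 1² = 148, 149 − 2² = 145, 149 − 3² = 140, 149 − 4² = 133, 149 − 5² = 124, 149 − 6² = 113, 149 − 7² = 100 = 10² ⇒ 149 = 7² + 10².
  Combine using the Brahmagupta–Fibonacci identity (a² + b²)(c² + d²) = (ac − bd)² + (ad + bc)² = (ac + bd)² + (ad − bc)²:
  29 · 149 = 4321: from (2² + 5²)(7² + 10²), take (2·7 − 5·10, 2·10 + 5·7) = (14 − 50, 20 + 35) = (-36, 55); dropping signs (only squares matter) gives (36, 55); check 36² + 55² = 1296 + 3025 = 4321 ✓.
Step 4: Order so x ≤ y and verify: 36² + 55² = 1296 + 3025 = 4321 = n. ✓

n = 4321 = 36² + 55² (one valid representation with x ≤ y).


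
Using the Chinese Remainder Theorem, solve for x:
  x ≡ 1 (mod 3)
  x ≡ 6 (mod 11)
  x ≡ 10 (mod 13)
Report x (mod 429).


Moduli 3, 11, 13 are pairwise coprime; by CRT there is a unique solution modulo M = 3 · 11 · 13 = 429.
Solve pairwise, accumulating the modulus:
  Start with x ≡ 1 (mod 3).
  Combine with x ≡ 6 (mod 11): since gcd(3, 11) = 1, we get a unique residue mod 33.
    Write x = 1 + 3·t and substitute into x ≡ 6 (mod 11): 3·t ≡ 6 − 1 = 5 (mod 11).
    The inverse of 3 mod 11 is 4 (since 3·4 = 12 = 1·11 + 1), so t ≡ 4·5 = 20 ≡ 9 (mod 11).
    Then x = 1 + 3·9 = 28, valid modulo lcm(3, 11) = 33: x ≡ 28 (mod 33).
  Combine with x ≡ 10 (mod 13): since gcd(33, 13) = 1, we get a unique residue mod 429.
    Write x = 28 + 33·t and substitute into x ≡ 10 (mod 13): 33·t ≡ 10 − 28 = -18 (mod 13).
    Reduce coefficients mod 13: 7·t ≡ 8 (mod 13).
    The inverse of 7 mod 13 is 2 (since 7·2 = 14 = 1·13 + 1), so t ≡ 2·8 = 16 ≡ 3 (mod 13).
    Then x = 28 + 33·3 = 127, valid modulo lcm(33, 13) = 429: x ≡ 127 (mod 429).
Verify: 127 mod 3 = 1 ✓, 127 mod 11 = 6 ✓, 127 mod 13 = 10 ✓.

x ≡ 127 (mod 429).


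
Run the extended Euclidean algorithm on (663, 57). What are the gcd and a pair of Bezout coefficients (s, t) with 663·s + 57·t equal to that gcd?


Euclidean algorithm on (663, 57) — divide until remainder is 0:
  663 = 11 · 57 + 36
  57 = 1 · 36 + 21
  36 = 1 · 21 + 15
  21 = 1 · 15 + 6
  15 = 2 · 6 + 3
  6 = 2 · 3 + 0
gcd(663, 57) = 3.
Track Bezout coefficients alongside the remainders: start with r₀ = 663 = a·1 + b·0 (s = 1, t = 0) and r₁ = 57 = a·0 + b·1 (s = 0, t = 1); each new remainder r_{k+1} = r_{k-1} − q_k·r_k inherits s_{k+1} = s_{k-1} − q_k·s_k, t_{k+1} = t_{k-1} − q_k·t_k, so r_k = a·s_k + b·t_k at every step:
  q = 11: r = 36, s = 1 − 11·0 = 1, t = 0 − 11·1 = -11  (check: 663·1 + 57·(-11) = 36)
  q = 1: r = 21, s = 0 − 1·1 = -1, t = 1 − 1·(-11) = 12  (check: 663·(-1) + 57·12 = 21)
  q = 1: r = 15, s = 1 − 1·(-1) = 2, t = -11 − 1·12 = -23  (check: 663·2 + 57·(-23) = 15)
  q = 1: r = 6, s = -1 − 1·2 = -3, t = 12 − 1·(-23) = 35  (check: 663·(-3) + 57·35 = 6)
  q = 2: r = 3, s = 2 − 2·(-3) = 8, t = -23 − 2·35 = -93  (check: 663·8 + 57·(-93) = 3)
The row with r = 3 (the gcd) gives the Bezout coefficients s = 8, t = -93.
Result: 663 · (8) + 57 · (-93) = 3.

gcd(663, 57) = 3; s = 8, t = -93 (check: 663·8 + 57·(-93) = 3).


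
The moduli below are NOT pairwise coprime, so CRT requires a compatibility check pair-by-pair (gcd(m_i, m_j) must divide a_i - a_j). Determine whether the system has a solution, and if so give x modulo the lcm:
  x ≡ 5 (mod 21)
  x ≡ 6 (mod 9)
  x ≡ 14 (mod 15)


Moduli 21, 9, 15 are not pairwise coprime, so CRT works modulo lcm(m_i) when all pairwise compatibility conditions hold.
Pairwise compatibility: gcd(m_i, m_j) must divide a_i - a_j for every pair.
Merge one congruence at a time:
  Start: x ≡ 5 (mod 21).
  Combine with x ≡ 6 (mod 9): gcd(21, 9) = 3, and 6 - 5 = 1 is NOT divisible by 3.
    ⇒ system is inconsistent (no integer solution).

No solution (the system is inconsistent).


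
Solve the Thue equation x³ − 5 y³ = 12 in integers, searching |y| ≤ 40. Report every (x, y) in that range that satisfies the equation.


The equation is x³ - 5y³ = 12. For fixed y, x³ = 5·y³ + 12, so a solution requires the RHS to be a perfect cube.
Strategy: iterate y from -40 to 40, compute RHS = 5·y³ + 12, and check whether it is a (positive or negative) perfect cube.
Check small values of y:
  y = 0: RHS = 12 is not a perfect cube.
  y = 1: RHS = 17 is not a perfect cube.
  y = -1: RHS = 7 is not a perfect cube.
  y = 2: RHS = 52 is not a perfect cube.
  y = -2: RHS = -28 is not a perfect cube.
  y = 3: RHS = 147 is not a perfect cube.
  y = -3: RHS = -123 is not a perfect cube.
Continuing the search up to |y| = 40 finds no solutions either.
No (x, y) in the scanned range satisfies the equation.

No integer solutions with |y| ≤ 40.


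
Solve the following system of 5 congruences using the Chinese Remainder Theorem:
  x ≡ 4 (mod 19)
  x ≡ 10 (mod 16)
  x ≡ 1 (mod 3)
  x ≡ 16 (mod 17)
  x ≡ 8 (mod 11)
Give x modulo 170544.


Product of moduli M = 19 · 16 · 3 · 17 · 11 = 170544.
Merge one congruence at a time:
  Start: x ≡ 4 (mod 19).
  Combine with x ≡ 10 (mod 16); new modulus lcm = 304.
    Write x = 4 + 19·t and substitute into x ≡ 10 (mod 16): 19·t ≡ 10 − 4 = 6 (mod 16).
    Reduce coefficients mod 16: 3·t ≡ 6 (mod 16).
    The inverse of 3 mod 16 is 11 (since 3·11 = 33 = 2·16 + 1), so t ≡ 11·6 = 66 ≡ 2 (mod 16).
    Then x = 4 + 19·2 = 42, valid modulo lcm(19, 16) = 304: x ≡ 42 (mod 304).
  Combine with x ≡ 1 (mod 3); new modulus lcm = 912.
    Write x = 42 + 304·t and substitute into x ≡ 1 (mod 3): 304·t ≡ 1 − 42 = -41 (mod 3).
    Reduce coefficients mod 3: 1·t ≡ 1 (mod 3).
    So t ≡ 1 (mod 3).
    Then x = 42 + 304·1 = 346, valid modulo lcm(304, 3) = 912: x ≡ 346 (mod 912).
  Combine with x ≡ 16 (mod 17); new modulus lcm = 15504.
    Write x = 346 + 912·t and substitute into x ≡ 16 (mod 17): 912·t ≡ 16 − 346 = -330 (mod 17).
    Reduce coefficients mod 17: 11·t ≡ 10 (mod 17).
    The inverse of 11 mod 17 is 14 (since 11·14 = 154 = 9·17 + 1), so t ≡ 14·10 = 140 ≡ 4 (mod 17).
    Then x = 346 + 912·4 = 3994, valid modulo lcm(912, 17) = 15504: x ≡ 3994 (mod 15504).
  Combine with x ≡ 8 (mod 11); new modulus lcm = 170544.
    Write x = 3994 + 15504·t and substitute into x ≡ 8 (mod 11): 15504·t ≡ 8 − 3994 = -3986 (mod 11).
    Reduce coefficients mod 11: 5·t ≡ 7 (mod 11).
    The inverse of 5 mod 11 is 9 (since 5·9 = 45 = 4·11 + 1), so t ≡ 9·7 = 63 ≡ 8 (mod 11).
    Then x = 3994 + 15504·8 = 128026, valid modulo lcm(15504, 11) = 170544: x ≡ 128026 (mod 170544).
Verify against each original: 128026 mod 19 = 4, 128026 mod 16 = 10, 128026 mod 3 = 1, 128026 mod 17 = 16, 128026 mod 11 = 8.

x ≡ 128026 (mod 170544).


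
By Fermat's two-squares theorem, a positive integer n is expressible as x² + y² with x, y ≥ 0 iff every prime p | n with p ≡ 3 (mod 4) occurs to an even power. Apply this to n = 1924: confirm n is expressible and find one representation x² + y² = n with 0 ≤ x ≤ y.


Step 1: Factor n = 1924 = 2^2 · 13 · 37.
Step 2: Check the mod-4 condition on each prime factor: 2 = 2 (special); 13 ≡ 1 (mod 4), exponent 1; 37 ≡ 1 (mod 4), exponent 1.
All primes ≡ 3 (mod 4) appear to even exponent (or don't appear), so by the two-squares theorem n IS expressible as a sum of two squares.
Step 3: Build a representation. Group n = k² · m with k = 2 and m = 13 · 37 = 481 (a product of primes ≡ 1 (mod 4)); a representation of m scales to one of n via (k·x)² + (k·y)² = k²(x² + y²). Each prime p ≡ 1 (mod 4) is itself a sum of two squares; find a² by testing p − a² for a perfect square:
  13: 13 − 1² = 12, 13 − 2² = 9 = 3² ⇒ 13 = 2² + 3².
  37: 37 − 1² = 36 = 6² ⇒ 37 = 1² + 6².
  Combine using the Brahmagupta–Fibonacci identity (a² + b²)(c² + d²) = (ac − bd)² + (ad + bc)² = (ac + bd)² + (ad − bc)²:
  13 · 37 = 481: from (2² + 3²)(1² + 6²), take (2·1 − 3·6, 2·6 + 3·1) = (2 − 18, 12 + 3) = (-16, 15); dropping signs (only squares matter) gives (16, 15); check 16² + 15² = 256 + 225 = 481 ✓.
  Scale by k = 2: (2·16, 2·15) = (32, 30).
Step 4: Order so x ≤ y and verify: 30² + 32² = 900 + 1024 = 1924 = n. ✓

n = 1924 = 30² + 32² (one valid representation with x ≤ y).


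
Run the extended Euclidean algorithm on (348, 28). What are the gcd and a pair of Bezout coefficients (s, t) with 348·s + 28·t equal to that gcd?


Euclidean algorithm on (348, 28) — divide until remainder is 0:
  348 = 12 · 28 + 12
  28 = 2 · 12 + 4
  12 = 3 · 4 + 0
gcd(348, 28) = 4.
Track Bezout coefficients alongside the remainders: start with r₀ = 348 = a·1 + b·0 (s = 1, t = 0) and r₁ = 28 = a·0 + b·1 (s = 0, t = 1); each new remainder r_{k+1} = r_{k-1} − q_k·r_k inherits s_{k+1} = s_{k-1} − q_k·s_k, t_{k+1} = t_{k-1} − q_k·t_k, so r_k = a·s_k + b·t_k at every step:
  q = 12: r = 12, s = 1 − 12·0 = 1, t = 0 − 12·1 = -12  (check: 348·1 + 28·(-12) = 12)
  q = 2: r = 4, s = 0 − 2·1 = -2, t = 1 − 2·(-12) = 25  (check: 348·(-2) + 28·25 = 4)
The row with r = 4 (the gcd) gives the Bezout coefficients s = -2, t = 25.
Result: 348 · (-2) + 28 · (25) = 4.

gcd(348, 28) = 4; s = -2, t = 25 (check: 348·(-2) + 28·25 = 4).


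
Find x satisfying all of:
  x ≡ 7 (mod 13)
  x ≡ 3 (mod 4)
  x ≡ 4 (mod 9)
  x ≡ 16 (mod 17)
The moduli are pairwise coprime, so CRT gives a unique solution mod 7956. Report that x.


Product of moduli M = 13 · 4 · 9 · 17 = 7956.
Merge one congruence at a time:
  Start: x ≡ 7 (mod 13).
  Combine with x ≡ 3 (mod 4); new modulus lcm = 52.
    Write x = 7 + 13·t and substitute into x ≡ 3 (mod 4): 13·t ≡ 3 − 7 = -4 (mod 4).
    Reduce coefficients mod 4: 1·t ≡ 0 (mod 4).
    So t ≡ 0 (mod 4).
    Then x = 7 + 13·0 = 7, valid modulo lcm(13, 4) = 52: x ≡ 7 (mod 52).
  Combine with x ≡ 4 (mod 9); new modulus lcm = 468.
    Write x = 7 + 52·t and substitute into x ≡ 4 (mod 9): 52·t ≡ 4 − 7 = -3 (mod 9).
    Reduce coefficients mod 9: 7·t ≡ 6 (mod 9).
    The inverse of 7 mod 9 is 4 (since 7·4 = 28 = 3·9 + 1), so t ≡ 4·6 = 24 ≡ 6 (mod 9).
    Then x = 7 + 52·6 = 319, valid modulo lcm(52, 9) = 468: x ≡ 319 (mod 468).
  Combine with x ≡ 16 (mod 17); new modulus lcm = 7956.
    Write x = 319 + 468·t and substitute into x ≡ 16 (mod 17): 468·t ≡ 16 − 319 = -303 (mod 17).
    Reduce coefficients mod 17: 9·t ≡ 3 (mod 17).
    The inverse of 9 mod 17 is 2 (since 9·2 = 18 = 1·17 + 1), so t ≡ 2·3 = 6 ≡ 6 (mod 17).
    Then x = 319 + 468·6 = 3127, valid modulo lcm(468, 17) = 7956: x ≡ 3127 (mod 7956).
Verify against each original: 3127 mod 13 = 7, 3127 mod 4 = 3, 3127 mod 9 = 4, 3127 mod 17 = 16.

x ≡ 3127 (mod 7956).


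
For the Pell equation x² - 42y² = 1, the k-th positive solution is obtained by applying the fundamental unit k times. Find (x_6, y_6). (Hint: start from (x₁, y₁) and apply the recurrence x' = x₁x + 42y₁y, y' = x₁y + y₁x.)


Step 1: Find the fundamental solution (x₁, y₁) of x² - 42y² = 1.
  Expand √42 as a continued fraction. a₀ = ⌊√42⌋ = 6; iterate m_{k+1} = d_k·a_k − m_k, d_{k+1} = (42 − m_{k+1}²)/d_k, a_{k+1} = ⌊(a₀ + m_{k+1})/d_{k+1}⌋ (starting m₀ = 0, d₀ = 1), with convergents p_k = a_k·p_{k-1} + p_{k-2}, q_k = a_k·q_{k-1} + q_{k-2} (p₋₁ = 1, q₋₁ = 0):
  k = 0: a₀ = 6; p₀/q₀ = 6/1; p₀² − 42·q₀² = 36 − 42 = -6.
  k = 1: m = 6, d = 6, a = ⌊(6 + 6)/6⌋ = 2; p/q = (2·6 + 1)/(2·1 + 0) = 13/2; p² − 42·q² = 169 − 168 = 1.
  The first convergent with p² − 42·q² = 1 gives the fundamental solution (x₁, y₁) = (13, 2).
Step 2: Apply the recurrence (x_{n+1}, y_{n+1}) = (x₁x_n + 42y₁y_n, x₁y_n + y₁x_n) repeatedly.
  From (x_1, y_1) = (13, 2): x_2 = 13·13 + 42·2·2 = 337; y_2 = 13·2 + 2·13 = 52.
  From (x_2, y_2) = (337, 52): x_3 = 13·337 + 42·2·52 = 8749; y_3 = 13·52 + 2·337 = 1350.
  From (x_3, y_3) = (8749, 1350): x_4 = 13·8749 + 42·2·1350 = 227137; y_4 = 13·1350 + 2·8749 = 35048.
  From (x_4, y_4) = (227137, 35048): x_5 = 13·227137 + 42·2·35048 = 5896813; y_5 = 13·35048 + 2·227137 = 909898.
  From (x_5, y_5) = (5896813, 909898): x_6 = 13·5896813 + 42·2·909898 = 153090001; y_6 = 13·909898 + 2·5896813 = 23622300.
Step 3: Verify x_6² - 42·y_6² = 23436548406180001 - 23436548406180000 = 1 (should be 1). ✓

(x_1, y_1) = (13, 2); (x_6, y_6) = (153090001, 23622300).
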